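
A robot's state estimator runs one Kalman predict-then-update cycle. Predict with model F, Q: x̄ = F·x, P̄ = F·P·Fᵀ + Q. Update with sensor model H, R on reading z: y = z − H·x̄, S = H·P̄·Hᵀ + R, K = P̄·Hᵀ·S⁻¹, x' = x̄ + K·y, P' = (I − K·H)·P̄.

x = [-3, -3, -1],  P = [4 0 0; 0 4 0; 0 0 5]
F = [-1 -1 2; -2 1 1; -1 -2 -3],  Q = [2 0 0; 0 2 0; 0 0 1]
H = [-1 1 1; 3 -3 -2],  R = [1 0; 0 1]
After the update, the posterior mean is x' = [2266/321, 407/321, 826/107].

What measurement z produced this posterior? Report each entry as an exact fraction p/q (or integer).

z = [2, 2]

x̄ = F·x = [4, 2, 12]
P̄ = F·P·Fᵀ + Q = [30 14 -18; 14 27 -15; -18 -15 66]
S = H·P̄·Hᵀ + R = [102 -234; -234 562]
K = P̄·Hᵀ·S⁻¹ = [137/642 51/214; -1615/1284 -231/428; 241/107 147/214]
x' − x̄ = [982/321, -235/321, -458/107] = K·y
y = (KᵀK)⁻¹·Kᵀ·(x' − x̄) = [-8, 20]
z = y + H·x̄ = [-8, 20] + [10, -18] = [2, 2]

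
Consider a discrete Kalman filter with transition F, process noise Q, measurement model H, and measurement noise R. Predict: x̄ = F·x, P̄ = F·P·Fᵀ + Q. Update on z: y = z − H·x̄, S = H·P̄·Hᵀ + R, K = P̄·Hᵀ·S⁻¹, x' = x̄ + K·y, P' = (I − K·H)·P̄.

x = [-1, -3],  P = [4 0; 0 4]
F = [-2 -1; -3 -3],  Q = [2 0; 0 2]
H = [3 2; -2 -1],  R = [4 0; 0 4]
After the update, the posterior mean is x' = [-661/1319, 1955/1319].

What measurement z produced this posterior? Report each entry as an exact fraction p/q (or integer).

x̄ = F·x = [5, 12]
P̄ = F·P·Fᵀ + Q = [22 36; 36 74]
S = H·P̄·Hᵀ + R = [930 -532; -532 310]
K = P̄·Hᵀ·S⁻¹ = [55/1319 -246/1319; 422/1319 103/1319]
x' − x̄ = [-7256/1319, -13873/1319] = K·y
y = (KᵀK)⁻¹·Kᵀ·(x' − x̄) = [-38, 21]
z = y + H·x̄ = [-38, 21] + [39, -22] = [1, -1]

z = [1, -1]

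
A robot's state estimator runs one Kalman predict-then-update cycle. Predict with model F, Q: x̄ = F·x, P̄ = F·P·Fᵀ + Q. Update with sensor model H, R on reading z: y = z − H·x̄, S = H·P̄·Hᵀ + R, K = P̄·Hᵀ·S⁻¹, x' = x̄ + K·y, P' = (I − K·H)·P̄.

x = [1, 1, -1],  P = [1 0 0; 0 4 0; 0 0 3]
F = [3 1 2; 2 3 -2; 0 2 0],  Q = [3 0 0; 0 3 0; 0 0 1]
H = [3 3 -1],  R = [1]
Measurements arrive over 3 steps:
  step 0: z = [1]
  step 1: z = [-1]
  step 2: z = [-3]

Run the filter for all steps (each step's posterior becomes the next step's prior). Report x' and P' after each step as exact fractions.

step 0: x' = [-298/227, 317/227, -178/227], P' = [10232/681 -3620/227 -1978/681; -3620/227 4058/227 1261/227; -1978/681 1261/227 5336/681]
step 1: x' = [-75997/33304, 81251/33304, 148271/99912], P' = [1327333/99912 -333457/33304 314081/33304; -333457/33304 369527/33304 113089/33304; 314081/33304 113089/33304 3872197/99912]
step 2: x' = [256519108/114991797, -202790599/114991797, 168947839/38330599], P' = [2698267573/114991797 -1973507143/114991797 704176784/38330599; -1973507143/114991797 1769491763/114991797 -195315341/38330599; 704176784/38330599 -195315341/38330599 1529230803/38330599]

step 0: x̄ = F·x = [2, 7, 2]
step 0: P̄ = F·P·Fᵀ + Q = [28 6 8; 6 55 24; 8 24 17]
step 0: y = z − H·x̄ = [-24]
step 0: S = H·P̄·Hᵀ + R = [681]
step 0: K = P̄·Hᵀ·S⁻¹ = [94/681; 53/227; 79/681]
step 0: x' = x̄ + K·y = [-298/227, 317/227, -178/227]
step 0: P' = (I − K·H)·P̄ = [10232/681 -3620/227 -1978/681; -3620/227 4058/227 1261/227; -1978/681 1261/227 5336/681]
step 1: x̄ = F·x = [-933/227, 711/227, 634/227]
step 1: P̄ = F·P·Fᵀ + Q = [53885/681 -7934/227 -8560/227; -7934/227 4663/227 4824/227; -8560/227 4824/227 16459/227]
step 1: y = z − H·x̄ = [1073/227]
step 1: S = H·P̄·Hᵀ + R = [99912/227]
step 1: K = P̄·Hᵀ·S⁻¹ = [12881/33304; -4879/33304; -27667/99912]
step 1: x' = x̄ + K·y = [-75997/33304, 81251/33304, 148271/99912]
step 1: P' = (I − K·H)·P̄ = [1327333/99912 -333457/33304 314081/33304; -333457/33304 369527/33304 113089/33304; 314081/33304 113089/33304 3872197/99912]
step 2: x̄ = F·x = [-71839/49956, -21265/99912, 81251/16652]
step 2: P̄ = F·P·Fᵀ + Q = [8876215/24978 -7865273/49956 -202333/8326; -7865273/49956 7461485/99912 215489/16652; -202333/8326 215489/16652 377853/8326]
step 2: y = z − H·x̄ = [227533/33304]
step 2: S = H·P̄·Hᵀ + R = [38330599/33304]
step 2: K = P̄·Hᵀ·S⁻¹ = [20583646/38330599; -8700039/38330599; -2646474/38330599]
step 2: x' = x̄ + K·y = [256519108/114991797, -202790599/114991797, 168947839/38330599]
step 2: P' = (I − K·H)·P̄ = [2698267573/114991797 -1973507143/114991797 704176784/38330599; -1973507143/114991797 1769491763/114991797 -195315341/38330599; 704176784/38330599 -195315341/38330599 1529230803/38330599]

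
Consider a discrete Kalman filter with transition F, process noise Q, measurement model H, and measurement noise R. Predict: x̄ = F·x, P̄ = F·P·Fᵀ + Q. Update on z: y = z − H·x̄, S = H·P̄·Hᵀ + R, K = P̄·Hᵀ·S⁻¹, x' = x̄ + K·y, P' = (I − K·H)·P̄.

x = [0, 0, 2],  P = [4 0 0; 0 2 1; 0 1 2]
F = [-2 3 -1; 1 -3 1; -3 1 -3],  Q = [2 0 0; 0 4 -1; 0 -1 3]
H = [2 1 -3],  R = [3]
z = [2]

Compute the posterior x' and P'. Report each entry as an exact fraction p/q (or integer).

x̄ = F·x = [-2, 2, -6]
P̄ = F·P·Fᵀ + Q = [32 -22 26; -22 22 -15; 26 -15 53]
y = z − H·x̄ = [-14]
S = H·P̄·Hᵀ + R = [320]
K = P̄·Hᵀ·S⁻¹ = [-9/80; 23/320; -61/160]
x' = x̄ + K·y = [-17/40, 159/160, -53/80]
P' = (I − K·H)·P̄ = [559/20 -1553/80 491/40; -1553/80 6511/320 -997/160; 491/40 -997/160 519/80]

x' = [-17/40, 159/160, -53/80]
P' = [559/20 -1553/80 491/40; -1553/80 6511/320 -997/160; 491/40 -997/160 519/80]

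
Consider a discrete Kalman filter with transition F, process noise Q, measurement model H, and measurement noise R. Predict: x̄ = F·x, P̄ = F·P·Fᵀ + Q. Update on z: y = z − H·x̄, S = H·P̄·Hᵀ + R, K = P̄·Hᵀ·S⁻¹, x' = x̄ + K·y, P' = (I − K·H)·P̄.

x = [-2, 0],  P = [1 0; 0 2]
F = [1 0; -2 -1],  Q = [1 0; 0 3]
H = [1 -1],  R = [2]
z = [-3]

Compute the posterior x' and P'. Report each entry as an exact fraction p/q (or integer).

x̄ = F·x = [-2, 4]
P̄ = F·P·Fᵀ + Q = [2 -2; -2 9]
y = z − H·x̄ = [3]
S = H·P̄·Hᵀ + R = [17]
K = P̄·Hᵀ·S⁻¹ = [4/17; -11/17]
x' = x̄ + K·y = [-22/17, 35/17]
P' = (I − K·H)·P̄ = [18/17 10/17; 10/17 32/17]

x' = [-22/17, 35/17]
P' = [18/17 10/17; 10/17 32/17]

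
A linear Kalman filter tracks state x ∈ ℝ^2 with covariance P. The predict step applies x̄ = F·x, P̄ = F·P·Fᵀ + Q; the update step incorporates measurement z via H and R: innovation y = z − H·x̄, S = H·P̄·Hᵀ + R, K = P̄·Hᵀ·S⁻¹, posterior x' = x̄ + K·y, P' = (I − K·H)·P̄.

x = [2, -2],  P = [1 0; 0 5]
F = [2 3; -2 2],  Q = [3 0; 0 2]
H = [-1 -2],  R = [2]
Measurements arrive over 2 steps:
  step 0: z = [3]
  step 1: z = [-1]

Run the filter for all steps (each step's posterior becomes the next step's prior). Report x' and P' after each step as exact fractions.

step 0: x̄ = F·x = [-2, -8]
step 0: P̄ = F·P·Fᵀ + Q = [52 26; 26 26]
step 0: y = z − H·x̄ = [-15]
step 0: S = H·P̄·Hᵀ + R = [262]
step 0: K = P̄·Hᵀ·S⁻¹ = [-52/131; -39/131]
step 0: x' = x̄ + K·y = [518/131, -463/131]
step 0: P' = (I − K·H)·P̄ = [1404/131 -650/131; -650/131 364/131]
step 1: x̄ = F·x = [-353/131, -1962/131]
step 1: P̄ = F·P·Fᵀ + Q = [1485/131 -2132/131; -2132/131 12534/131]
step 1: y = z − H·x̄ = [-4408/131]
step 1: S = H·P̄·Hᵀ + R = [43355/131]
step 1: K = P̄·Hᵀ·S⁻¹ = [2779/43355; -22936/43355]
step 1: x' = x̄ + K·y = [-7253/1495, 4222/1495]
step 1: P' = (I − K·H)·P̄ = [432514/43355 -219036/43355; -219036/43355 132454/43355]

step 0: x' = [518/131, -463/131], P' = [1404/131 -650/131; -650/131 364/131]
step 1: x' = [-7253/1495, 4222/1495], P' = [432514/43355 -219036/43355; -219036/43355 132454/43355]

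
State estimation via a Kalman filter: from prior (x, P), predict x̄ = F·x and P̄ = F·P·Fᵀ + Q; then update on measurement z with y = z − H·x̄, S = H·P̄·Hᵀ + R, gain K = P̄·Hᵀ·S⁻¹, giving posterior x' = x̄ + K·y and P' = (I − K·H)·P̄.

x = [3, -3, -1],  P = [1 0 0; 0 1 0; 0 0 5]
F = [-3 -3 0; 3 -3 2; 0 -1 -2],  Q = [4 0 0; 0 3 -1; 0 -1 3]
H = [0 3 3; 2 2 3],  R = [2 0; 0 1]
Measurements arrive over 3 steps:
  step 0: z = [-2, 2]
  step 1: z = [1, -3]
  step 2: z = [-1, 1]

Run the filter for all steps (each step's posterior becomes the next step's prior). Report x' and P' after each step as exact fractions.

step 0: x' = [12180/31907, -82783/31907, 67735/31907], P' = [140118/31907 251129/31907 -256815/31907; 251129/31907 537506/31907 -528132/31907; -256815/31907 -528132/31907 525720/31907]
step 1: x' = [-12038514118/6417905429, 4147650827/6417905429, -1332670944/6417905429], P' = [10882099498/6417905429 13368501519/6417905429 -14970011189/6417905429; 13368501519/6417905429 28569560967/6417905429 -27654822563/6417905429; -14970011189/6417905429 -27654822563/6417905429 28125059713/6417905429]
step 2: x' = [194936989986098/359776783946683, -559277141602247/359776783946683, 379470488446560/359776783946683], P' = [593786177738454/359776783946683 719989877274121/359776783946683 -809567214774275/359776783946683; 719989877274121/359776783946683 1548594179732821/359776783946683 -1496873368618541/359776783946683; -809567214774275/359776783946683 -1496873368618541/359776783946683 1522807953962847/359776783946683]

step 0: x̄ = F·x = [0, 16, 5]
step 0: P̄ = F·P·Fᵀ + Q = [22 0 3; 0 41 -18; 3 -18 24]
step 0: y = z − H·x̄ = [-65, -45]
step 0: S = H·P̄·Hᵀ + R = [263 210; 210 289]
step 0: K = P̄·Hᵀ·S⁻¹ = [-8529/31907 12049/31907; 14061/31907 -7126/31907; -3618/31907 7266/31907]
step 0: x' = x̄ + K·y = [12180/31907, -82783/31907, 67735/31907]
step 0: P' = (I − K·H)·P̄ = [140118/31907 251129/31907 -256815/31907; 251129/31907 537506/31907 -528132/31907; -256815/31907 -528132/31907 525720/31907]
step 1: x̄ = F·x = [211809/31907, 420359/31907, -52687/31907]
step 1: P̄ = F·P·Fᵀ + Q = [10746566/31907 8286174/31907 -2343777/31907; 8286174/31907 7032699/31907 -1847294/31907; -2343777/31907 -1847294/31907 623579/31907]
step 1: y = z − H·x̄ = [-1071109/31907, -1201996/31907]
step 1: S = H·P̄·Hᵀ + R = [35719024/31907 55753377/31907; 55753377/31907 92757718/31907]
step 1: K = P̄·Hᵀ·S⁻¹ = [-2402264505/6417905429 3591168467/6417905429; 1372107606/6417905429 911657283/6417905429; 705355725/6417905429 -874488365/6417905429]
step 1: x' = x̄ + K·y = [-12038514118/6417905429, 4147650827/6417905429, -1332670944/6417905429]
step 1: P' = (I − K·H)·P̄ = [10882099498/6417905429 13368501519/6417905429 -14970011189/6417905429; 13368501519/6417905429 28569560967/6417905429 -27654822563/6417905429; -14970011189/6417905429 -27654822563/6417905429 28125059713/6417905429]
step 2: x̄ = F·x = [23672589873/6417905429, -51223836723/6417905429, -1482308939/6417905429]
step 2: P̄ = F·P·Fᵀ + Q = [621369593243/6417905429 414936155733/6417905429 -129934815054/6417905429; 414936155733/6417905429 398403608470/6417905429 -94114189055/6417905429; -129934815054/6417905429 -94114189055/6417905429 49704225854/6417905429]
step 2: y = z − H·x̄ = [151700531557/6417905429, 65967325946/6417905429]
step 2: S = H·P̄·Hᵀ + R = [2351750916784/6417905429 3136054891755/6417905429; 3136054891755/6417905429 5163749941523/6417905429]
step 2: K = P̄·Hᵀ·S⁻¹ = [-134366006250231/359776783946683 198850465702325/359776783946683; 77581216671420/359776783946683 46548008158261/359776783946683; 38901878016459/359776783946683 -44457304897091/359776783946683]
step 2: x' = x̄ + K·y = [194936989986098/359776783946683, -559277141602247/359776783946683, 379470488446560/359776783946683]
step 2: P' = (I − K·H)·P̄ = [593786177738454/359776783946683 719989877274121/359776783946683 -809567214774275/359776783946683; 719989877274121/359776783946683 1548594179732821/359776783946683 -1496873368618541/359776783946683; -809567214774275/359776783946683 -1496873368618541/359776783946683 1522807953962847/359776783946683]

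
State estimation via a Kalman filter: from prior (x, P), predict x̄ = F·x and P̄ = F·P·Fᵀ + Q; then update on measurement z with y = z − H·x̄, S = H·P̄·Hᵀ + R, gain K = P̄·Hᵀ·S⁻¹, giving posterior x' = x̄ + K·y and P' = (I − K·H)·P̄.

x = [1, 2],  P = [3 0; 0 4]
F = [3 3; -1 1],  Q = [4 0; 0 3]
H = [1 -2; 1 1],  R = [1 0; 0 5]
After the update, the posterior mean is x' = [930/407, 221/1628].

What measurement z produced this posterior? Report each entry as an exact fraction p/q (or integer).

x̄ = F·x = [9, 1]
P̄ = F·P·Fᵀ + Q = [67 3; 3 10]
S = H·P̄·Hᵀ + R = [96 44; 44 88]
K = P̄·Hᵀ·S⁻¹ = [13/37 1009/1628; -47/148 499/1628]
x' − x̄ = [-2733/407, -1407/1628] = K·y
y = (KᵀK)⁻¹·Kᵀ·(x' − x̄) = [-5, -8]
z = y + H·x̄ = [-5, -8] + [7, 10] = [2, 2]

z = [2, 2]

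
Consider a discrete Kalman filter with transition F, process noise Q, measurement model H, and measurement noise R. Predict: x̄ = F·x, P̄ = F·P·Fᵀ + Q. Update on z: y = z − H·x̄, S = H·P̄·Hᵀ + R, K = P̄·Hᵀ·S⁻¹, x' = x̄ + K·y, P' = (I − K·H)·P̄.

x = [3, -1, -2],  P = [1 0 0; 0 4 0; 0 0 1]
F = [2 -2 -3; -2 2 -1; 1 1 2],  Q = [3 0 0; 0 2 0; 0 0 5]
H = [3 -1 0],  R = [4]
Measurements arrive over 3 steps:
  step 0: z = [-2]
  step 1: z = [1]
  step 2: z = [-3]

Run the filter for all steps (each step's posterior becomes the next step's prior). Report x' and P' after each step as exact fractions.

step 0: x' = [188/417, 1198/417, 1166/417], P' = [575/417 1273/417 -484/417; 1273/417 4115/417 -1292/417; -484/417 -1292/417 4238/417]
step 1: x' = [74927/63757, 175284/63757, -21362/63757], P' = [1572112/318785 857308/63757 -530316/318785; 857308/63757 2567740/63757 -262996/63757; -530316/318785 -262996/63757 3239553/318785]
step 2: x' = [-66352559/491029153, 1282843562/491029153, 805524203/491029153], P' = [4026606523/491029153 11509277613/491029153 11516514/491029153; 11509277613/491029153 34775223023/491029153 493143782/491029153; 11516514/491029153 493143782/491029153 5215476541/491029153]

step 0: x̄ = F·x = [14, -6, -2]
step 0: P̄ = F·P·Fᵀ + Q = [32 -17 -12; -17 23 4; -12 4 14]
step 0: y = z − H·x̄ = [-50]
step 0: S = H·P̄·Hᵀ + R = [417]
step 0: K = P̄·Hᵀ·S⁻¹ = [113/417; -74/417; -40/417]
step 0: x' = x̄ + K·y = [188/417, 1198/417, 1166/417]
step 0: P' = (I − K·H)·P̄ = [575/417 1273/417 -484/417; 1273/417 4115/417 -1292/417; -484/417 -1292/417 4238/417]
step 1: x̄ = F·x = [-5518/417, 854/417, 3718/417]
step 1: P̄ = F·P·Fᵀ + Q = [38273/417 7370/417 -23948/417; 7370/417 16880/417 -2852/417; -23948/417 -2852/417 19169/417]
step 1: y = z − H·x̄ = [17825/417]
step 1: S = H·P̄·Hᵀ + R = [318785/417]
step 1: K = P̄·Hᵀ·S⁻¹ = [107449/318785; 1046/63757; -68992/318785]
step 1: x' = x̄ + K·y = [74927/63757, 175284/63757, -21362/63757]
step 1: P' = (I − K·H)·P̄ = [1572112/318785 857308/63757 -530316/318785; 857308/63757 2567740/63757 -262996/63757; -530316/318785 -262996/63757 3239553/318785]
step 2: x̄ = F·x = [-136628/63757, 222076/63757, 207487/63757]
step 2: P̄ = F·P·Fᵀ + Q = [44047292/318785 -10493613/318785 -6659190/63757; -10493613/318785 30366707/318785 2952142/63757; -6659190/63757 2952142/63757 6030969/63757]
step 2: y = z − H·x̄ = [440689/63757]
step 2: S = H·P̄·Hᵀ + R = [491029153/318785]
step 2: K = P̄·Hᵀ·S⁻¹ = [142635489/491029153; -61847546/491029153; -114648560/491029153]
step 2: x' = x̄ + K·y = [-66352559/491029153, 1282843562/491029153, 805524203/491029153]
step 2: P' = (I − K·H)·P̄ = [4026606523/491029153 11509277613/491029153 11516514/491029153; 11509277613/491029153 34775223023/491029153 493143782/491029153; 11516514/491029153 493143782/491029153 5215476541/491029153]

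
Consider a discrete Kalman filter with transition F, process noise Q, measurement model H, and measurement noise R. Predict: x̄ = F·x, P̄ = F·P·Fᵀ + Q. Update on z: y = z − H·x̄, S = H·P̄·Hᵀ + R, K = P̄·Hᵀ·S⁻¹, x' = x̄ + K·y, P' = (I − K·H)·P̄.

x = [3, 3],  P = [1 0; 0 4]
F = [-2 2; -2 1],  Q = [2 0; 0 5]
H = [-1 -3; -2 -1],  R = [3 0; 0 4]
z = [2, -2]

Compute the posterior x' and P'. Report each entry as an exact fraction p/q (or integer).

x' = [8144/4853, -6186/4853]
P' = [5802/4853 -2412/4853; -2412/4853 2428/4853]

x̄ = F·x = [0, -3]
P̄ = F·P·Fᵀ + Q = [22 12; 12 13]
y = z − H·x̄ = [-7, -5]
S = H·P̄·Hᵀ + R = [214 167; 167 153]
K = P̄·Hᵀ·S⁻¹ = [478/4853 -2298/4853; -1624/4853 599/4853]
x' = x̄ + K·y = [8144/4853, -6186/4853]
P' = (I − K·H)·P̄ = [5802/4853 -2412/4853; -2412/4853 2428/4853]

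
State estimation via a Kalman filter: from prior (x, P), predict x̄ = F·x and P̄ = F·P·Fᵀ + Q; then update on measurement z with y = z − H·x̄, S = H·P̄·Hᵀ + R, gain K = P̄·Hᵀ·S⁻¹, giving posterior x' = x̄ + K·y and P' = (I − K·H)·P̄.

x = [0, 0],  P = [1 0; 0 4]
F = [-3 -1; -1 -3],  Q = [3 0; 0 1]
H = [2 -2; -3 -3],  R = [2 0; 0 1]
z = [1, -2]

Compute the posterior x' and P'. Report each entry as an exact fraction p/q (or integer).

x̄ = F·x = [0, 0]
P̄ = F·P·Fᵀ + Q = [16 15; 15 38]
y = z − H·x̄ = [1, -2]
S = H·P̄·Hᵀ + R = [98 132; 132 757]
K = P̄·Hᵀ·S⁻¹ = [6895/28381 -4689/28381; -6917/28381 -4755/28381]
x' = x̄ + K·y = [16273/28381, 2593/28381]
P' = (I − K·H)·P̄ = [4229/28381 -2666/28381; -2666/28381 4251/28381]

x' = [16273/28381, 2593/28381]
P' = [4229/28381 -2666/28381; -2666/28381 4251/28381]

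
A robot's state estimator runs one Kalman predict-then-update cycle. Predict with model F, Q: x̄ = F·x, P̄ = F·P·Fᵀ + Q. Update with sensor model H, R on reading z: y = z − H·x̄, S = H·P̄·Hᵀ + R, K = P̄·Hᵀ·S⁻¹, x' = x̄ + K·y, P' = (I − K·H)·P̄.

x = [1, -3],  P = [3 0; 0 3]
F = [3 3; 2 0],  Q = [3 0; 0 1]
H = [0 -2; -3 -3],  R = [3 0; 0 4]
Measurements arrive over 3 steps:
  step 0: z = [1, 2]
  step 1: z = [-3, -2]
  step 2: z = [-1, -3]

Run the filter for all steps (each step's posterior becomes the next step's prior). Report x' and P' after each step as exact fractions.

step 0: x' = [-7482/9047, 464/9047], P' = [18615/18094 -11043/18094; -11043/18094 11415/18094]
step 1: x' = [-552867/1039327, 1212585/1039327], P' = [1733523/2078654 -981855/2078654; -981855/2078654 7700901/14550578]
step 2: x' = [10804343067/10076555158, 362005607/10076555158], P' = [8296417731/10076555158 -4649023215/10076555158; -4649023215/10076555158 5216978883/10076555158]

step 0: x̄ = F·x = [-6, 2]
step 0: P̄ = F·P·Fᵀ + Q = [57 18; 18 13]
step 0: y = z − H·x̄ = [5, -10]
step 0: S = H·P̄·Hᵀ + R = [55 186; 186 958]
step 0: K = P̄·Hᵀ·S⁻¹ = [3681/9047 -5679/18094; -3805/9047 -279/18094]
step 0: x' = x̄ + K·y = [-7482/9047, 464/9047]
step 0: P' = (I − K·H)·P̄ = [18615/18094 -11043/18094; -11043/18094 11415/18094]
step 1: x̄ = F·x = [-21054/9047, -14964/9047]
step 1: P̄ = F·P·Fᵀ + Q = [62889/9047 22716/9047; 22716/9047 46277/9047]
step 1: y = z − H·x̄ = [-57069/9047, -126148/9047]
step 1: S = H·P̄·Hᵀ + R = [212249/9047 413958/9047; 413958/9047 1427570/9047]
step 1: K = P̄·Hᵀ·S⁻¹ = [327285/1039327 -563751/2078654; -2566967/7275289 -620937/14550578]
step 1: x' = x̄ + K·y = [-552867/1039327, 1212585/1039327]
step 1: P' = (I − K·H)·P̄ = [1733523/2078654 -981855/2078654; -981855/2078654 7700901/14550578]
step 2: x̄ = F·x = [1979154/1039327, -1105734/1039327]
step 2: P̄ = F·P·Fᵀ + Q = [49229031/7275289 2255004/1039327; 2255004/1039327 4506373/1039327]
step 2: y = z − H·x̄ = [-3250795/1039327, -497721/1039327]
step 2: S = H·P̄·Hᵀ + R = [21143473/1039327 40568262/1039327; 40568262/1039327 1040194438/7275289]
step 2: K = P̄·Hᵀ·S⁻¹ = [1549674405/5038277579 -2735545887/10076555158; -1738992961/5038277579 -425966751/10076555158]
step 2: x' = x̄ + K·y = [10804343067/10076555158, 362005607/10076555158]
step 2: P' = (I − K·H)·P̄ = [8296417731/10076555158 -4649023215/10076555158; -4649023215/10076555158 5216978883/10076555158]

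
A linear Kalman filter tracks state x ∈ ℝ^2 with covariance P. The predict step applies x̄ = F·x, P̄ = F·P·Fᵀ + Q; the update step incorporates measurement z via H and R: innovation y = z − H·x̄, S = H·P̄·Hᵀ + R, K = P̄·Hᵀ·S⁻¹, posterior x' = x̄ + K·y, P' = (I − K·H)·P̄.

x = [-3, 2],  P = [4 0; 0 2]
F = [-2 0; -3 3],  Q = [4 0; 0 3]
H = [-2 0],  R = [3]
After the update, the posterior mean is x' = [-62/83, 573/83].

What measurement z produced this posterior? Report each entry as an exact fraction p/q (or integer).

x̄ = F·x = [6, 15]
P̄ = F·P·Fᵀ + Q = [20 24; 24 57]
S = H·P̄·Hᵀ + R = [83]
K = P̄·Hᵀ·S⁻¹ = [-40/83; -48/83]
x' − x̄ = [-560/83, -672/83] = K·y
y = (KᵀK)⁻¹·Kᵀ·(x' − x̄) = [14]
z = y + H·x̄ = [14] + [-12] = [2]

z = [2]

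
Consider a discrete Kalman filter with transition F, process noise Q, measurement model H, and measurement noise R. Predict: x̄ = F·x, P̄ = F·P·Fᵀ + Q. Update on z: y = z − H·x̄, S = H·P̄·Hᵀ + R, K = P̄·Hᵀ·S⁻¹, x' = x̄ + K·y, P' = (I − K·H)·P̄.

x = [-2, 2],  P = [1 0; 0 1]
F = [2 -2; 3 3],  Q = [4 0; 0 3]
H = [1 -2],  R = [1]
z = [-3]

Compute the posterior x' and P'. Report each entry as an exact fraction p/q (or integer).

x̄ = F·x = [-8, 0]
P̄ = F·P·Fᵀ + Q = [12 0; 0 21]
y = z − H·x̄ = [5]
S = H·P̄·Hᵀ + R = [97]
K = P̄·Hᵀ·S⁻¹ = [12/97; -42/97]
x' = x̄ + K·y = [-716/97, -210/97]
P' = (I − K·H)·P̄ = [1020/97 504/97; 504/97 273/97]

x' = [-716/97, -210/97]
P' = [1020/97 504/97; 504/97 273/97]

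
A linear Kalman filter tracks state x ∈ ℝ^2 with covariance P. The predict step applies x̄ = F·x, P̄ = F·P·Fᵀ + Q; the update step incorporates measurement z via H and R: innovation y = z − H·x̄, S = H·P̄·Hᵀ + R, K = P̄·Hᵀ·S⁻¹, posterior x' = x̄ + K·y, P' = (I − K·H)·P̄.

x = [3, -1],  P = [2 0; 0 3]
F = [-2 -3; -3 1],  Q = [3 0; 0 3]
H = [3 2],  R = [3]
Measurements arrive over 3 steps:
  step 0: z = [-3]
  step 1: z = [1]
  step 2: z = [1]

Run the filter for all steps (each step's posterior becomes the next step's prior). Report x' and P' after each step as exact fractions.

step 0: x' = [563/159, -1096/159], P' = [414/53 -601/53; -601/53 911/53]
step 1: x' = [77372/5513, -112923/5513], P' = [286630/5513 -430704/5513; -430704/5513 651210/5513]
step 2: x' = [921242/88107, -1355749/88107], P' = [22067675/117476 -8314172/29369; -8314172/29369 12551131/29369]

step 0: x̄ = F·x = [-3, -10]
step 0: P̄ = F·P·Fᵀ + Q = [38 3; 3 24]
step 0: y = z − H·x̄ = [26]
step 0: S = H·P̄·Hᵀ + R = [477]
step 0: K = P̄·Hᵀ·S⁻¹ = [40/159; 19/159]
step 0: x' = x̄ + K·y = [563/159, -1096/159]
step 0: P' = (I − K·H)·P̄ = [414/53 -601/53; -601/53 911/53]
step 1: x̄ = F·x = [2162/159, -2785/159]
step 1: P̄ = F·P·Fᵀ + Q = [2802/53 -4456/53; -4456/53 8402/53]
step 1: y = z − H·x̄ = [-757/159]
step 1: S = H·P̄·Hᵀ + R = [5513/53]
step 1: K = P̄·Hᵀ·S⁻¹ = [-506/5513; 3436/5513]
step 1: x' = x̄ + K·y = [77372/5513, -112923/5513]
step 1: P' = (I − K·H)·P̄ = [286630/5513 -430704/5513; -430704/5513 651210/5513]
step 2: x̄ = F·x = [184025/5513, -345039/5513]
step 2: P̄ = F·P·Fᵀ + Q = [1855501/5513 -3248778/5513; -3248778/5513 5831643/5513]
step 2: y = z − H·x̄ = [143516/5513]
step 2: S = H·P̄·Hᵀ + R = [1057284/5513]
step 2: K = P̄·Hᵀ·S⁻¹ = [-310351/352428; 159746/88107]
step 2: x' = x̄ + K·y = [921242/88107, -1355749/88107]
step 2: P' = (I − K·H)·P̄ = [22067675/117476 -8314172/29369; -8314172/29369 12551131/29369]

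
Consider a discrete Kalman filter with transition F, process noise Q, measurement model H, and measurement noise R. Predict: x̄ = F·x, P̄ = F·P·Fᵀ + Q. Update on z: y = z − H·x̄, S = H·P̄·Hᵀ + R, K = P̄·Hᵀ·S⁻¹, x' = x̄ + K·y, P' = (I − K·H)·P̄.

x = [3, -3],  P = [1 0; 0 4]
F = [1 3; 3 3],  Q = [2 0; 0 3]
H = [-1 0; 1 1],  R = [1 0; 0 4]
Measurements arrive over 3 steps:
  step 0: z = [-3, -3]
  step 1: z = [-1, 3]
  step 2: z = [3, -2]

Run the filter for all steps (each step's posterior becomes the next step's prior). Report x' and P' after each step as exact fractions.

step 0: x̄ = F·x = [-6, 0]
step 0: P̄ = F·P·Fᵀ + Q = [39 39; 39 48]
step 0: y = z − H·x̄ = [-9, 3]
step 0: S = H·P̄·Hᵀ + R = [40 -78; -78 169]
step 0: K = P̄·Hᵀ·S⁻¹ = [-3/4 3/26; 15/52 219/338]
step 0: x' = x̄ + K·y = [57/52, -441/676]
step 0: P' = (I − K·H)·P̄ = [3/4 -15/52; -15/52 1947/676]
step 1: x̄ = F·x = [-291/338, 225/169]
step 1: P̄ = F·P·Fᵀ + Q = [4553/169 4176/169; 4176/169 5151/169]
step 1: y = z − H·x̄ = [-629/338, 855/338]
step 1: S = H·P̄·Hᵀ + R = [4722/169 -8729/169; -8729/169 18732/169]
step 1: K = P̄·Hᵀ·S⁻¹ = [-7685/10361 1247/10361; 2697/10361 44910/72527]
step 1: x' = x̄ + K·y = [17071/20722, 350061/145054]
step 1: P' = (I − K·H)·P̄ = [7685/10361 -2697/10361; -2697/10361 198519/72527]
step 2: x̄ = F·x = [584840/72527, 704337/72527]
step 2: P̄ = F·P·Fᵀ + Q = [1872246/72527 1721508/72527; 1721508/72527 2148585/72527]
step 2: y = z − H·x̄ = [802421/72527, -1434231/72527]
step 2: S = H·P̄·Hᵀ + R = [1944773/72527 -3593754/72527; -3593754/72527 7753955/72527]
step 2: K = P̄·Hᵀ·S⁻¹ = [-22091682/29845637 3593754/29845637; 7716666/29845637 18472791/29845637]
step 2: x' = x̄ + K·y = [-74816008/29845637, 9915642/29845637]
step 2: P' = (I − K·H)·P̄ = [22091682/29845637 -7716666/29845637; -7716666/29845637 81607830/29845637]

step 0: x' = [57/52, -441/676], P' = [3/4 -15/52; -15/52 1947/676]
step 1: x' = [17071/20722, 350061/145054], P' = [7685/10361 -2697/10361; -2697/10361 198519/72527]
step 2: x' = [-74816008/29845637, 9915642/29845637], P' = [22091682/29845637 -7716666/29845637; -7716666/29845637 81607830/29845637]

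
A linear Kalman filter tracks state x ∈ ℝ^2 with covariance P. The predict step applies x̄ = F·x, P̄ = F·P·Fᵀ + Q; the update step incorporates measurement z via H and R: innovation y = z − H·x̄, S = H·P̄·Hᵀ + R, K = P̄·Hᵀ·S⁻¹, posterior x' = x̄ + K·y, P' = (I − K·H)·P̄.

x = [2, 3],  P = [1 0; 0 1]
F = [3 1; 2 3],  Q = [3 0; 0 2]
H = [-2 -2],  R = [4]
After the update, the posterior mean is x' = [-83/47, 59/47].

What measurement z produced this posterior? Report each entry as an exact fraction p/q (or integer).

z = [2]

x̄ = F·x = [9, 13]
P̄ = F·P·Fᵀ + Q = [13 9; 9 15]
S = H·P̄·Hᵀ + R = [188]
K = P̄·Hᵀ·S⁻¹ = [-11/47; -12/47]
x' − x̄ = [-506/47, -552/47] = K·y
y = (KᵀK)⁻¹·Kᵀ·(x' − x̄) = [46]
z = y + H·x̄ = [46] + [-44] = [2]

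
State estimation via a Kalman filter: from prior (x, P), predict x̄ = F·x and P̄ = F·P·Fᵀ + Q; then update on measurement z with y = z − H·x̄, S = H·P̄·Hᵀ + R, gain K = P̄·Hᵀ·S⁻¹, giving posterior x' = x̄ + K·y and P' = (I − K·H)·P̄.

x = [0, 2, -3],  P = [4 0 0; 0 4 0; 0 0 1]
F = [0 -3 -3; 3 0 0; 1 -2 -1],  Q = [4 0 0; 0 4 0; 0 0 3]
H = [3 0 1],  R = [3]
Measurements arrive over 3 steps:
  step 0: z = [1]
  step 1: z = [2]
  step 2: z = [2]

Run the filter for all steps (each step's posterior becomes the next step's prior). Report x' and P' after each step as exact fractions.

step 0: x̄ = F·x = [3, 0, -1]
step 0: P̄ = F·P·Fᵀ + Q = [49 0 27; 0 40 12; 27 12 24]
step 0: y = z − H·x̄ = [-7]
step 0: S = H·P̄·Hᵀ + R = [630]
step 0: K = P̄·Hᵀ·S⁻¹ = [29/105; 2/105; 1/6]
step 0: x' = x̄ + K·y = [16/15, -2/15, -13/6]
step 0: P' = (I − K·H)·P̄ = [33/35 -116/35 -2; -116/35 1392/35 10; -2 10 13/2]
step 1: x̄ = F·x = [69/10, 16/5, 7/2]
step 1: P̄ = F·P·Fᵀ + Q = [42031/70 1674/35 5097/14; 1674/35 437/35 201/7; 5097/14 201/7 3175/14]
step 1: y = z − H·x̄ = [-111/5]
step 1: S = H·P̄·Hᵀ + R = [39091/5]
step 1: K = P̄·Hᵀ·S⁻¹ = [10827/39091; 861/39091; 6595/39091]
step 1: x' = x̄ + K·y = [58737/78182, 105977/39091, -19181/78182]
step 1: P' = (I − K·H)·P̄ = [379763/547274 36801/273637 -684555/547274; 36801/273637 2378704/273637 -92322/273637; -684555/547274 -92322/273637 2330655/547274]
step 2: x̄ = F·x = [-578319/78182, 176211/78182, -172995/39091]
step 2: P̄ = F·P·Fᵀ + Q = [8951153/78182 785511/78182 2550534/39091; 785511/78182 5606963/547274 1375671/273637; 2550534/39091 1375671/273637 11858999/273637]
step 2: y = z − H·x̄ = [2237311/78182]
step 2: S = H·P̄·Hᵀ + R = [803527315/547274]
step 2: K = P̄·Hᵀ·S⁻¹ = [223681689/803527315; 19247073/803527315; 130840426/803527315]
step 2: x' = x̄ + K·y = [457271367/803527315, 2361822924/803527315, 188256998/803527315]
step 2: P' = (I − K·H)·P̄ = [573704506/803527315 206549217/803527315 -1050068451/803527315; 206549217/803527315 7555444084/803527315 -561906432/803527315; -1050068451/803527315 -561906432/803527315 3542726631/803527315]

step 0: x' = [16/15, -2/15, -13/6], P' = [33/35 -116/35 -2; -116/35 1392/35 10; -2 10 13/2]
step 1: x' = [58737/78182, 105977/39091, -19181/78182], P' = [379763/547274 36801/273637 -684555/547274; 36801/273637 2378704/273637 -92322/273637; -684555/547274 -92322/273637 2330655/547274]
step 2: x' = [457271367/803527315, 2361822924/803527315, 188256998/803527315], P' = [573704506/803527315 206549217/803527315 -1050068451/803527315; 206549217/803527315 7555444084/803527315 -561906432/803527315; -1050068451/803527315 -561906432/803527315 3542726631/803527315]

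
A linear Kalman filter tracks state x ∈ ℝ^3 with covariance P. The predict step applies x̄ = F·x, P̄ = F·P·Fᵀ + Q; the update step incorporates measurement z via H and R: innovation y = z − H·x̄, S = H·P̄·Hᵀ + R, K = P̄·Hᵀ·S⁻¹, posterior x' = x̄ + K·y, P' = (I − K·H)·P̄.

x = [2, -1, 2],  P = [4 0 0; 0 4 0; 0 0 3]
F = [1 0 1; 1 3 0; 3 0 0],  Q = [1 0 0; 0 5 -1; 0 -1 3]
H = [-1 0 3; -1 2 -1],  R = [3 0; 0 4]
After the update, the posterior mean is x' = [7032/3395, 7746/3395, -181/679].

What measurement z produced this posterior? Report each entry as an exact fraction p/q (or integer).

x̄ = F·x = [4, -1, 6]
P̄ = F·P·Fᵀ + Q = [8 4 12; 4 45 11; 12 11 39]
S = H·P̄·Hᵀ + R = [290 -75; -75 195]
K = P̄·Hᵀ·S⁻¹ = [304/3395 -92/3395; 752/3395 319/679; 244/679 -107/10185]
x' − x̄ = [-6548/3395, 11141/3395, -4255/679] = K·y
y = (KᵀK)⁻¹·Kᵀ·(x' − x̄) = [-17, 15]
z = y + H·x̄ = [-17, 15] + [14, -12] = [-3, 3]

z = [-3, 3]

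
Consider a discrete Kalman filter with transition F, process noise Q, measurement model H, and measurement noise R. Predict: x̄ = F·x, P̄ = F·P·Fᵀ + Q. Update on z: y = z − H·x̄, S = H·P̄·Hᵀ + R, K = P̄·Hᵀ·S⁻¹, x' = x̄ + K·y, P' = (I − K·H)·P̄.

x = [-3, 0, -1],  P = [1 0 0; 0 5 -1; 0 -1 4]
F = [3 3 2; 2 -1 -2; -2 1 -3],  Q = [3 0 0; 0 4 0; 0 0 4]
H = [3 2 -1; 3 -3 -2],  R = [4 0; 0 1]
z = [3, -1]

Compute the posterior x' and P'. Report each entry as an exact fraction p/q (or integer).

x' = [1521401/394316, -327655/394316, 2963789/394316]
P' = [2990591/394316 -1181301/394316 6244351/394316; -1181301/394316 597799/394316 -2635093/394316; 6244351/394316 -2635093/394316 13347055/394316]

x̄ = F·x = [-11, -4, 9]
P̄ = F·P·Fᵀ + Q = [61 -17 -8; -17 25 14; -8 14 55]
y = z − H·x̄ = [53, 38]
S = H·P̄·Hᵀ + R = [496 618; 618 1565]
K = P̄·Hᵀ·S⁻¹ = [91205/394316 13487/197158; 71697/394316 -33557/197158; 28953/394316 -27889/197158]
x' = x̄ + K·y = [1521401/394316, -327655/394316, 2963789/394316]
P' = (I − K·H)·P̄ = [2990591/394316 -1181301/394316 6244351/394316; -1181301/394316 597799/394316 -2635093/394316; 6244351/394316 -2635093/394316 13347055/394316]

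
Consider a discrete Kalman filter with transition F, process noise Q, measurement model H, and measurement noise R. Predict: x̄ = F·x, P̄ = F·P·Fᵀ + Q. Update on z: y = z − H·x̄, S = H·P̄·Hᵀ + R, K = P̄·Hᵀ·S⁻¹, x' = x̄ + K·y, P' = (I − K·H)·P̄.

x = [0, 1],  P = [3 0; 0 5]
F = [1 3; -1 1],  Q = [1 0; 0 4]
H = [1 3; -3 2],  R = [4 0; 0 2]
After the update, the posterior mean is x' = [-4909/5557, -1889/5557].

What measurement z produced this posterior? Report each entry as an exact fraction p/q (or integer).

x̄ = F·x = [3, 1]
P̄ = F·P·Fᵀ + Q = [49 12; 12 12]
S = H·P̄·Hᵀ + R = [233 -159; -159 347]
K = P̄·Hᵀ·S⁻¹ = [4969/27785 -7572/27785; 7374/27785 2418/27785]
x' − x̄ = [-21580/5557, -7446/5557] = K·y
y = (KᵀK)⁻¹·Kᵀ·(x' − x̄) = [-8, 9]
z = y + H·x̄ = [-8, 9] + [6, -7] = [-2, 2]

z = [-2, 2]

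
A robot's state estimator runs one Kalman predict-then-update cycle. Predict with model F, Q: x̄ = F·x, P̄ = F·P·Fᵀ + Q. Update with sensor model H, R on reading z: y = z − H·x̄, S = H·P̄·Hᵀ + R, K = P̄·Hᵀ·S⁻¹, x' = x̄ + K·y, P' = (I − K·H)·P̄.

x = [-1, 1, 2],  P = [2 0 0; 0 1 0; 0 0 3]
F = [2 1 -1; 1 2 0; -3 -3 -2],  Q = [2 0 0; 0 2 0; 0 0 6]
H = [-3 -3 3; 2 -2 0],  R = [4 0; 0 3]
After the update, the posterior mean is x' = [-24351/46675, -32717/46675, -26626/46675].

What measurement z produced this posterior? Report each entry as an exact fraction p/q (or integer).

x̄ = F·x = [-3, 1, -4]
P̄ = F·P·Fᵀ + Q = [14 6 -9; 6 8 -12; -9 -12 45]
S = H·P̄·Hᵀ + R = [1093 -18; -18 43]
K = P̄·Hᵀ·S⁻¹ = [-3453/46675 15922/46675; -3426/46675 -5776/46675; 8622/46675 10122/46675]
x' − x̄ = [115674/46675, -79392/46675, 160074/46675] = K·y
y = (KᵀK)⁻¹·Kᵀ·(x' − x̄) = [8, 9]
z = y + H·x̄ = [8, 9] + [-6, -8] = [2, 1]

z = [2, 1]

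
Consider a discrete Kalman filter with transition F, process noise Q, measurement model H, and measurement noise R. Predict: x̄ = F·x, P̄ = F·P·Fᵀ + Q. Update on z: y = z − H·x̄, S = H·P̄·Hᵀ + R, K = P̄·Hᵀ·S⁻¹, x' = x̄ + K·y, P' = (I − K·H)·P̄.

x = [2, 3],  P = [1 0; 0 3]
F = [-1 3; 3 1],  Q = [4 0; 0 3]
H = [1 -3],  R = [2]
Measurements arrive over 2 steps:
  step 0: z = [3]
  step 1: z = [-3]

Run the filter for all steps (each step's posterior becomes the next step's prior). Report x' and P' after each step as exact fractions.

step 0: x̄ = F·x = [7, 9]
step 0: P̄ = F·P·Fᵀ + Q = [32 6; 6 15]
step 0: y = z − H·x̄ = [23]
step 0: S = H·P̄·Hᵀ + R = [133]
step 0: K = P̄·Hᵀ·S⁻¹ = [2/19; -39/133]
step 0: x' = x̄ + K·y = [179/19, 300/133]
step 0: P' = (I − K·H)·P̄ = [580/19 192/19; 192/19 474/133]
step 1: x̄ = F·x = [-353/133, 4059/133]
step 1: P̄ = F·P·Fᵀ + Q = [794/133 -6/133; -6/133 45477/133]
step 1: y = z − H·x̄ = [1733/19]
step 1: S = H·P̄·Hᵀ + R = [58627/19]
step 1: K = P̄·Hᵀ·S⁻¹ = [116/58627; -19491/58627]
step 1: x' = x̄ + K·y = [-1015165/410389, 80088/410389]
step 1: P' = (I − K·H)·P̄ = [2445034/410389 814470/410389; 814470/410389 362448/410389]

step 0: x' = [179/19, 300/133], P' = [580/19 192/19; 192/19 474/133]
step 1: x' = [-1015165/410389, 80088/410389], P' = [2445034/410389 814470/410389; 814470/410389 362448/410389]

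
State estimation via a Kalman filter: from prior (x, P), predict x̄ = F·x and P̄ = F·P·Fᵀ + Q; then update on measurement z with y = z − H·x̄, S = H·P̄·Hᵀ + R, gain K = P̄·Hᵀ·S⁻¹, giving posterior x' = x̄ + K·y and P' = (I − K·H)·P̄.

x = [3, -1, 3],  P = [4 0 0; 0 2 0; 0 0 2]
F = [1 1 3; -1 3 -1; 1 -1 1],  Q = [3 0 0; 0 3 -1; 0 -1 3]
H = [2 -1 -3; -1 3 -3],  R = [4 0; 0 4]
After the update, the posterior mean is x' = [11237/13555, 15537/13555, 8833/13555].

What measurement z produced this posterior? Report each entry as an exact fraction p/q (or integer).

z = [-2, 1]

x̄ = F·x = [11, -9, 7]
P̄ = F·P·Fᵀ + Q = [27 -4 8; -4 27 -13; 8 -13 11]
S = H·P̄·Hᵀ + R = [80 -10; -10 679]
K = P̄·Hᵀ·S⁻¹ = [5614/13555 -235/2711; 989/13555 498/2711; -879/13555 -322/2711]
x' − x̄ = [-137868/13555, 137532/13555, -86052/13555] = K·y
y = (KᵀK)⁻¹·Kᵀ·(x' − x̄) = [-12, 60]
z = y + H·x̄ = [-12, 60] + [10, -59] = [-2, 1]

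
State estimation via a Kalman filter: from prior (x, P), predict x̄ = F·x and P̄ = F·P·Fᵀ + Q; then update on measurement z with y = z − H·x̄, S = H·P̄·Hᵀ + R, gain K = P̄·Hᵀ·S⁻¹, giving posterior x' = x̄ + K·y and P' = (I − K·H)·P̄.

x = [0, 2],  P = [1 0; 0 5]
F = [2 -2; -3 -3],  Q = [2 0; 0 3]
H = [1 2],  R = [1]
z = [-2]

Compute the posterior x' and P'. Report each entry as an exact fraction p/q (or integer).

x' = [-368/351, -58/117]
P' = [3650/351 -596/117; -596/117 107/39]

x̄ = F·x = [-4, -6]
P̄ = F·P·Fᵀ + Q = [26 24; 24 57]
y = z − H·x̄ = [14]
S = H·P̄·Hᵀ + R = [351]
K = P̄·Hᵀ·S⁻¹ = [74/351; 46/117]
x' = x̄ + K·y = [-368/351, -58/117]
P' = (I − K·H)·P̄ = [3650/351 -596/117; -596/117 107/39]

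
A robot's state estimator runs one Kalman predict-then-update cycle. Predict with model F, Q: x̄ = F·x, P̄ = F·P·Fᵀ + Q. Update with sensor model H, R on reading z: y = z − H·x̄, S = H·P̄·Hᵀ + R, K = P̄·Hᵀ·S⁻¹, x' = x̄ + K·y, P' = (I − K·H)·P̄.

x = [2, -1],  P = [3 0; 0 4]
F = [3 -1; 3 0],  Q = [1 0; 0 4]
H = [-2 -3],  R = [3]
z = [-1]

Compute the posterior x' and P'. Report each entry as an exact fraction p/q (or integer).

x' = [643/734, -153/734]
P' = [2463/734 -1497/734; -1497/734 1145/734]

x̄ = F·x = [7, 6]
P̄ = F·P·Fᵀ + Q = [32 27; 27 31]
y = z − H·x̄ = [31]
S = H·P̄·Hᵀ + R = [734]
K = P̄·Hᵀ·S⁻¹ = [-145/734; -147/734]
x' = x̄ + K·y = [643/734, -153/734]
P' = (I − K·H)·P̄ = [2463/734 -1497/734; -1497/734 1145/734]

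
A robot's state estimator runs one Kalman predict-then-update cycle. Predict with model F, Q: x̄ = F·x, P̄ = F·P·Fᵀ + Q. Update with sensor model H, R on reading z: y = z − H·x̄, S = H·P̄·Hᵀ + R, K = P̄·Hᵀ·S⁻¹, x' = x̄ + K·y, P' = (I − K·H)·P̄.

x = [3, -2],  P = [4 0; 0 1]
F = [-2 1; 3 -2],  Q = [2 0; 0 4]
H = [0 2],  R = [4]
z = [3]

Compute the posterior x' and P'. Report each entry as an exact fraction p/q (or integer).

x' = [-61/45, 79/45]
P' = [179/45 -26/45; -26/45 44/45]

x̄ = F·x = [-8, 13]
P̄ = F·P·Fᵀ + Q = [19 -26; -26 44]
y = z − H·x̄ = [-23]
S = H·P̄·Hᵀ + R = [180]
K = P̄·Hᵀ·S⁻¹ = [-13/45; 22/45]
x' = x̄ + K·y = [-61/45, 79/45]
P' = (I − K·H)·P̄ = [179/45 -26/45; -26/45 44/45]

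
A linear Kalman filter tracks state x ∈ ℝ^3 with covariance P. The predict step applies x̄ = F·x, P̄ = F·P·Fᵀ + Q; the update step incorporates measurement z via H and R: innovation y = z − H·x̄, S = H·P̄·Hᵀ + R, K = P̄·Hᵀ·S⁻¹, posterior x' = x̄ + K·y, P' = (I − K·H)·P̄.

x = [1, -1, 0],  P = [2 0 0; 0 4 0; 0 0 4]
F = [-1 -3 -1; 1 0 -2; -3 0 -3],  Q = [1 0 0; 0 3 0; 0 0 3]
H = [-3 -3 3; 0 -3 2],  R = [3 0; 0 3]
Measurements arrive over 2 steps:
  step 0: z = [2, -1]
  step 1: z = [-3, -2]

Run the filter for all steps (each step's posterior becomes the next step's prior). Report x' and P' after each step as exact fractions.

step 0: x̄ = F·x = [2, 1, -3]
step 0: P̄ = F·P·Fᵀ + Q = [43 6 18; 6 21 18; 18 18 57]
step 0: y = z − H·x̄ = [20, 8]
step 0: S = H·P̄·Hᵀ + R = [552 207; 207 204]
step 0: K = P̄·Hᵀ·S⁻¹ = [-2522/7751 141/337; 9/7751 -45/337; 48/7751 97/337]
step 0: x' = x̄ + K·y = [-8994/7751, -349/7751, -4445/7751]
step 0: P' = (I − K·H)·P̄ = [40373/7751 65973/7751 103824/7751; 65973/7751 135069/7751 201051/7751; 103824/7751 201051/7751 304923/7751]
step 1: x̄ = F·x = [14486/7751, -104/7751, 40317/7751]
step 1: P̄ = F·P·Fᵀ + Q = [3378460/7751 1681684/7751 4062048/7751; 1681684/7751 868022/7751 2019891/7751; 4062048/7751 2019891/7751 4999749/7751]
step 1: y = z − H·x̄ = [-101058/7751, -96448/7751]
step 1: S = H·P̄·Hᵀ + R = [4034742/7751 -1724805/7751; -1724805/7751 3595755/7751]
step 1: K = P̄·Hᵀ·S⁻¹ = [-15642356/33065243 104052312/165326215; -9286041/33065243 43740033/165326215; -13986555/33065243 29520140/33065243]
step 1: x' = x̄ + K·y = [33957454/165326215, 58871246/165326215, -12980749/33065243]
step 1: P' = (I − K·H)·P̄ = [513193532/165326215 557806568/165326215 198557664/33065243; 557806568/165326215 891532627/165326215 280581798/33065243; 198557664/33065243 280581798/33065243 465152907/33065243]

step 0: x' = [-8994/7751, -349/7751, -4445/7751], P' = [40373/7751 65973/7751 103824/7751; 65973/7751 135069/7751 201051/7751; 103824/7751 201051/7751 304923/7751]
step 1: x' = [33957454/165326215, 58871246/165326215, -12980749/33065243], P' = [513193532/165326215 557806568/165326215 198557664/33065243; 557806568/165326215 891532627/165326215 280581798/33065243; 198557664/33065243 280581798/33065243 465152907/33065243]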